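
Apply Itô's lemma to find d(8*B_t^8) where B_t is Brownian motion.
d(8*B_t^8) = (224*B_t^6) dt + (64*B_t^7) dB_t

Itô's formula for f(B_t) gives d f(B_t) = f'(B_t) dB_t + (1/2) f''(B_t) dt. Compute derivatives of f(x) = 8*x^8:
  f'(x)  = 64*x^7
  f''(x) = 448*x^6
Substitute x = B_t and multiply the f'' term by 1/2:
  drift     = (1/2) * (448*x^6) evaluated at B_t = 224*B_t^6
  diffusion = (64*x^7) evaluated at B_t = 64*B_t^7
Therefore d(8*B_t^8) = (224*B_t^6) dt + (64*B_t^7) dB_t.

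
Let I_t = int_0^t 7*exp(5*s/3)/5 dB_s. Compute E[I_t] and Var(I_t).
E[I_t] = 0; Var(I_t) = 147*exp(10*t/3)/250 - 147/250

The Itô integral of a deterministic integrand f(s) has mean 0 because each increment f(s) * (B_{s+ds} - B_s) has mean 0. By the Itô isometry:
  Var( int_0^t f(s) dB_s ) = E[ (int_0^t f(s) dB_s)^2 ] = int_0^t f(s)^2 ds.
Here f(s) = 7*exp(5*s/3)/5, so f(s)^2 = 49*exp(10*s/3)/25. Integrate:
  int_0^t (49*exp(10*s/3)/25) ds = 147*exp(10*t/3)/250 - 147/250.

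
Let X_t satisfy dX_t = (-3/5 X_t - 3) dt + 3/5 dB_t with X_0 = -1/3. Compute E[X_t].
E[X_t] = -5 + 14*exp(-3*t/5)/3

Taking expectations and using E[dB_t] = 0, the mean m(t) = E[X_t] satisfies the ODE m'(t) = a m(t) + b with m(0) = x_0. With a = -3/5, b = -3, x_0 = -1/3, the solution is
  m(t) = x_0 * exp(a t) + (b/a) * (exp(a t) - 1)
       = (-1/3) * exp((-3/5) t) + ((-3)/(-3/5)) * (exp((-3/5) t) - 1)
       = -5 + 14*exp(-3*t/5)/3.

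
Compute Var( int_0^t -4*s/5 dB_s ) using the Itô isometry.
Var = 16*t^3/75

The Itô integral of a deterministic integrand f(s) has mean 0 because each increment f(s) * (B_{s+ds} - B_s) has mean 0. By the Itô isometry:
  Var( int_0^t f(s) dB_s ) = E[ (int_0^t f(s) dB_s)^2 ] = int_0^t f(s)^2 ds.
Here f(s) = -4*s/5, so f(s)^2 = 16*s^2/25. Integrate:
  int_0^t (16*s^2/25) ds = 16*t^3/75.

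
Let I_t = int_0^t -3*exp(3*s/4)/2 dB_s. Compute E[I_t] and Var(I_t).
E[I_t] = 0; Var(I_t) = 3*exp(3*t/2)/2 - 3/2

The Itô integral of a deterministic integrand f(s) has mean 0 because each increment f(s) * (B_{s+ds} - B_s) has mean 0. By the Itô isometry:
  Var( int_0^t f(s) dB_s ) = E[ (int_0^t f(s) dB_s)^2 ] = int_0^t f(s)^2 ds.
Here f(s) = -3*exp(3*s/4)/2, so f(s)^2 = 9*exp(3*s/2)/4. Integrate:
  int_0^t (9*exp(3*s/2)/4) ds = 3*exp(3*t/2)/2 - 3/2.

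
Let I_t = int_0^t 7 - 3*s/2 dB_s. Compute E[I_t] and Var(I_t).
E[I_t] = 0; Var(I_t) = t*(3*t^2 - 42*t + 196)/4

The Itô integral of a deterministic integrand f(s) has mean 0 because each increment f(s) * (B_{s+ds} - B_s) has mean 0. By the Itô isometry:
  Var( int_0^t f(s) dB_s ) = E[ (int_0^t f(s) dB_s)^2 ] = int_0^t f(s)^2 ds.
Here f(s) = 7 - 3*s/2, so f(s)^2 = (3*s - 14)^2/4. Integrate:
  int_0^t ((3*s - 14)^2/4) ds = t*(3*t^2 - 42*t + 196)/4.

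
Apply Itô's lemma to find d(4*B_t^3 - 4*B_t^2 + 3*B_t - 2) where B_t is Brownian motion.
d(4*B_t^3 - 4*B_t^2 + 3*B_t - 2) = (12*B_t - 4) dt + (12*B_t^2 - 8*B_t + 3) dB_t

Itô's formula for f(B_t) gives d f(B_t) = f'(B_t) dB_t + (1/2) f''(B_t) dt. Compute derivatives of f(x) = 4*x^3 - 4*x^2 + 3*x - 2:
  f'(x)  = 12*x^2 - 8*x + 3
  f''(x) = 24*x - 8
Substitute x = B_t and multiply the f'' term by 1/2:
  drift     = (1/2) * (24*x - 8) evaluated at B_t = 12*B_t - 4
  diffusion = (12*x^2 - 8*x + 3) evaluated at B_t = 12*B_t^2 - 8*B_t + 3
Therefore d(4*B_t^3 - 4*B_t^2 + 3*B_t - 2) = (12*B_t - 4) dt + (12*B_t^2 - 8*B_t + 3) dB_t.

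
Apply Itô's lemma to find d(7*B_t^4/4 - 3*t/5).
d(7*B_t^4/4 - 3*t/5) = (21*B_t^2/2 - 3/5) dt + (7*B_t^3) dB_t

Itô's formula for f(t, x): d f(t, B_t) = (f_t + (1/2) f_xx) dt + f_x dB_t. Compute partials of f(t, x) = -3*t/5 + 7*x^4/4:
  f_t(t,x)  = -3/5
  f_x(t,x)  = 7*x^3
  f_xx(t,x) = 21*x^2
Assemble drift = f_t + (1/2) f_xx = 21*x^2/2 - 3/5 and diffusion = f_x = 7*x^3. Substituting x = B_t:
  d(7*B_t^4/4 - 3*t/5) = (21*B_t^2/2 - 3/5) dt + (7*B_t^3) dB_t.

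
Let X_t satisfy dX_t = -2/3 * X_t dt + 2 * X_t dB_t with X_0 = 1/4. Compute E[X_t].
E[X_t] = exp(-2*t/3)/4

For GBM dX = mu X dt + sigma X dB with X_0 = x_0, apply Itô to Y = log X: dY = (mu - sigma^2/2) dt + sigma dB, so Y_t = log(x_0) + (mu - sigma^2/2) t + sigma B_t and hence X_t = x_0 * exp((mu - sigma^2/2) t + sigma B_t).
With mu = -2/3, sigma = 2, x_0 = 1/4, this gives:
  X_t = 1/4 * exp((-8/3) * t + (2) * B_t).
Since sigma*B_t ~ Normal(0, sigma^2 t), E[exp(sigma*B_t)] = exp(sigma^2 t / 2); so E[X_t] = x_0 * exp((mu - sigma^2/2) t) * exp(sigma^2 t / 2) = x_0 * exp(mu t) = exp(-2*t/3)/4.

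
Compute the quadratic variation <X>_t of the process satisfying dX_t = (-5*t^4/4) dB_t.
<X>_t = 25*t^9/144

For an Itô process dX_t = a(t) dt + b(t) dB_t, the quadratic variation is <X>_t = int_0^t b(s)^2 ds (the drift term does not contribute). Here b(s) = -5*s^4/4, so
  b(s)^2 = 25*s^8/16.
Integrating from 0 to t:
  <X>_t = int_0^t (25*s^8/16) ds = 25*t^9/144.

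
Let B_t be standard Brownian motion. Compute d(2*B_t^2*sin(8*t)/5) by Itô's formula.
d(2*B_t^2*sin(8*t)/5) = (16*B_t^2*cos(8*t)/5 + 2*sin(8*t)/5) dt + (4*B_t*sin(8*t)/5) dB_t

Itô's formula for f(t, x): d f(t, B_t) = (f_t + (1/2) f_xx) dt + f_x dB_t. Compute partials of f(t, x) = 2*x^2*sin(8*t)/5:
  f_t(t,x)  = 16*x^2*cos(8*t)/5
  f_x(t,x)  = 4*x*sin(8*t)/5
  f_xx(t,x) = 4*sin(8*t)/5
Assemble drift = f_t + (1/2) f_xx = 16*x^2*cos(8*t)/5 + 2*sin(8*t)/5 and diffusion = f_x = 4*x*sin(8*t)/5. Substituting x = B_t:
  d(2*B_t^2*sin(8*t)/5) = (16*B_t^2*cos(8*t)/5 + 2*sin(8*t)/5) dt + (4*B_t*sin(8*t)/5) dB_t.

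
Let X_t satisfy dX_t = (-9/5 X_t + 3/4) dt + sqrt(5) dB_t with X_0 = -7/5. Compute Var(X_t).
Var(X_t) = 25/18 - 25*exp(-18*t/5)/18

The variance V(t) = Var(X_t) satisfies V'(t) = 2 a V(t) + c^2 with V(0) = 0 (drift coefficient is linear in X, diffusion is constant). With a = -9/5, c = sqrt(5), the solution is
  V(t) = (c^2 / (2 a)) * (exp(2 a t) - 1)
       = (sqrt(5)^2 / (2*(-9/5))) * (exp((-18/5) t) - 1)
       = 25/18 - 25*exp(-18*t/5)/18.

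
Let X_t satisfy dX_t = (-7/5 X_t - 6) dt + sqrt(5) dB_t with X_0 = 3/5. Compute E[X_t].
E[X_t] = -30/7 + 171*exp(-7*t/5)/35

Taking expectations and using E[dB_t] = 0, the mean m(t) = E[X_t] satisfies the ODE m'(t) = a m(t) + b with m(0) = x_0. With a = -7/5, b = -6, x_0 = 3/5, the solution is
  m(t) = x_0 * exp(a t) + (b/a) * (exp(a t) - 1)
       = (3/5) * exp((-7/5) t) + ((-6)/(-7/5)) * (exp((-7/5) t) - 1)
       = -30/7 + 171*exp(-7*t/5)/35.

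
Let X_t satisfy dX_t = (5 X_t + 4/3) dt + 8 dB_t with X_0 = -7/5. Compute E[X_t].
E[X_t] = -17*exp(5*t)/15 - 4/15

Taking expectations and using E[dB_t] = 0, the mean m(t) = E[X_t] satisfies the ODE m'(t) = a m(t) + b with m(0) = x_0. With a = 5, b = 4/3, x_0 = -7/5, the solution is
  m(t) = x_0 * exp(a t) + (b/a) * (exp(a t) - 1)
       = (-7/5) * exp(5 t) + ((4/3)/5) * (exp(5 t) - 1)
       = -17*exp(5*t)/15 - 4/15.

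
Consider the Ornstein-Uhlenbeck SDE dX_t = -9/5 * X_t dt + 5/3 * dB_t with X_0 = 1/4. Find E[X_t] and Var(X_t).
E[X_t] = exp(-9*t/5)/4; Var(X_t) = 125/162 - 125*exp(-18*t/5)/162

The OU SDE dX = -theta X dt + sigma dB admits the integrating factor exp(theta t): d(exp(theta t) X_t) = sigma exp(theta t) dB_t. Integrating from 0 to t:
  X_t = x_0 * exp(-theta t) + sigma * int_0^t exp(-theta (t-s)) dB_s.
The Itô integral has mean 0 and (by the Itô isometry) variance sigma^2 * int_0^t exp(-2 theta (t - s)) ds = sigma^2 * (1 - exp(-2 theta t)) / (2 theta).
With theta = 9/5, sigma = 5/3, x_0 = 1/4:
  E[X_t] = 1/4 * exp(-9/5 t) = exp(-9*t/5)/4
  Var(X_t) = (5/3)^2 * (1 - exp(-2*9/5 t)) / (2 * 9/5) = 125/162 - 125*exp(-18*t/5)/162.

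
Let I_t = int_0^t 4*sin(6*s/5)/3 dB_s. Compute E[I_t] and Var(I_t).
E[I_t] = 0; Var(I_t) = 8*t/9 - 10*sin(12*t/5)/27

The Itô integral of a deterministic integrand f(s) has mean 0 because each increment f(s) * (B_{s+ds} - B_s) has mean 0. By the Itô isometry:
  Var( int_0^t f(s) dB_s ) = E[ (int_0^t f(s) dB_s)^2 ] = int_0^t f(s)^2 ds.
Here f(s) = 4*sin(6*s/5)/3, so f(s)^2 = 16*sin(6*s/5)^2/9. Integrate:
  int_0^t (16*sin(6*s/5)^2/9) ds = 8*t/9 - 10*sin(12*t/5)/27.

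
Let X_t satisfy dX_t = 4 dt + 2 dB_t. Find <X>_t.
<X>_t = 4*t

For an Itô process dX_t = a(t) dt + b(t) dB_t, the quadratic variation is <X>_t = int_0^t b(s)^2 ds (the drift term does not contribute). Here b(s) = 2, so
  b(s)^2 = 4.
Integrating from 0 to t:
  <X>_t = int_0^t (4) ds = 4*t.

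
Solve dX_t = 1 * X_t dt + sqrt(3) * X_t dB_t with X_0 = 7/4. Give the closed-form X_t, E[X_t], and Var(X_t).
X_t = 7/4 * exp((-1/2) t + (sqrt(3)) B_t); E[X_t] = 7*exp(t)/4; Var(X_t) = 49*(exp(3*t) - 1)*exp(2*t)/16

For GBM dX = mu X dt + sigma X dB with X_0 = x_0, apply Itô to Y = log X: dY = (mu - sigma^2/2) dt + sigma dB, so Y_t = log(x_0) + (mu - sigma^2/2) t + sigma B_t and hence X_t = x_0 * exp((mu - sigma^2/2) t + sigma B_t).
With mu = 1, sigma = sqrt(3), x_0 = 7/4, this gives:
  X_t = 7/4 * exp((-1/2) * t + (sqrt(3)) * B_t).
Since sigma*B_t ~ Normal(0, sigma^2 t), E[exp(sigma*B_t)] = exp(sigma^2 t / 2); so E[X_t] = x_0 * exp((mu - sigma^2/2) t) * exp(sigma^2 t / 2) = x_0 * exp(mu t) = 7*exp(t)/4.
Var(X_t) = E[X_t^2] - (E[X_t])^2 = x_0^2 * exp(2 mu t) * (exp(sigma^2 t) - 1) = 49*(exp(3*t) - 1)*exp(2*t)/16.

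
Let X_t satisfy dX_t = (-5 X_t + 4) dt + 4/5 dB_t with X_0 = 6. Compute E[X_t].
E[X_t] = 4/5 + 26*exp(-5*t)/5

Taking expectations and using E[dB_t] = 0, the mean m(t) = E[X_t] satisfies the ODE m'(t) = a m(t) + b with m(0) = x_0. With a = -5, b = 4, x_0 = 6, the solution is
  m(t) = x_0 * exp(a t) + (b/a) * (exp(a t) - 1)
       = 6 * exp((-5) t) + (4/(-5)) * (exp((-5) t) - 1)
       = 4/5 + 26*exp(-5*t)/5.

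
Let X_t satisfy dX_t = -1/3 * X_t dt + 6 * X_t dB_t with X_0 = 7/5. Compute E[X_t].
E[X_t] = 7*exp(-t/3)/5

For GBM dX = mu X dt + sigma X dB with X_0 = x_0, apply Itô to Y = log X: dY = (mu - sigma^2/2) dt + sigma dB, so Y_t = log(x_0) + (mu - sigma^2/2) t + sigma B_t and hence X_t = x_0 * exp((mu - sigma^2/2) t + sigma B_t).
With mu = -1/3, sigma = 6, x_0 = 7/5, this gives:
  X_t = 7/5 * exp((-55/3) * t + (6) * B_t).
Since sigma*B_t ~ Normal(0, sigma^2 t), E[exp(sigma*B_t)] = exp(sigma^2 t / 2); so E[X_t] = x_0 * exp((mu - sigma^2/2) t) * exp(sigma^2 t / 2) = x_0 * exp(mu t) = 7*exp(-t/3)/5.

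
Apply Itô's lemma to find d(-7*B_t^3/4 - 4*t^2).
d(-7*B_t^3/4 - 4*t^2) = (-21*B_t/4 - 8*t) dt + (-21*B_t^2/4) dB_t

Itô's formula for f(t, x): d f(t, B_t) = (f_t + (1/2) f_xx) dt + f_x dB_t. Compute partials of f(t, x) = -4*t^2 - 7*x^3/4:
  f_t(t,x)  = -8*t
  f_x(t,x)  = -21*x^2/4
  f_xx(t,x) = -21*x/2
Assemble drift = f_t + (1/2) f_xx = -8*t - 21*x/4 and diffusion = f_x = -21*x^2/4. Substituting x = B_t:
  d(-7*B_t^3/4 - 4*t^2) = (-21*B_t/4 - 8*t) dt + (-21*B_t^2/4) dB_t.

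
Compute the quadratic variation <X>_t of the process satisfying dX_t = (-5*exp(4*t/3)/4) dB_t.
<X>_t = 75*exp(8*t/3)/128 - 75/128

For an Itô process dX_t = a(t) dt + b(t) dB_t, the quadratic variation is <X>_t = int_0^t b(s)^2 ds (the drift term does not contribute). Here b(s) = -5*exp(4*s/3)/4, so
  b(s)^2 = 25*exp(8*s/3)/16.
Integrating from 0 to t:
  <X>_t = int_0^t (25*exp(8*s/3)/16) ds = 75*exp(8*t/3)/128 - 75/128.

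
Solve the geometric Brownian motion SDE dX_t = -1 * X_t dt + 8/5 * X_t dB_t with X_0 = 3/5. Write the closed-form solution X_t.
X_t = 3/5 * exp((-57/25) * t + (8/5) * B_t)

For GBM dX = mu X dt + sigma X dB with X_0 = x_0, apply Itô to Y = log X: dY = (mu - sigma^2/2) dt + sigma dB, so Y_t = log(x_0) + (mu - sigma^2/2) t + sigma B_t and hence X_t = x_0 * exp((mu - sigma^2/2) t + sigma B_t).
With mu = -1, sigma = 8/5, x_0 = 3/5, this gives:
  X_t = 3/5 * exp((-57/25) * t + (8/5) * B_t).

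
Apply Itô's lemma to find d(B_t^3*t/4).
d(B_t^3*t/4) = (B_t*(B_t^2 + 3*t)/4) dt + (3*B_t^2*t/4) dB_t

Itô's formula for f(t, x): d f(t, B_t) = (f_t + (1/2) f_xx) dt + f_x dB_t. Compute partials of f(t, x) = t*x^3/4:
  f_t(t,x)  = x^3/4
  f_x(t,x)  = 3*t*x^2/4
  f_xx(t,x) = 3*t*x/2
Assemble drift = f_t + (1/2) f_xx = x*(3*t + x^2)/4 and diffusion = f_x = 3*t*x^2/4. Substituting x = B_t:
  d(B_t^3*t/4) = (B_t*(B_t^2 + 3*t)/4) dt + (3*B_t^2*t/4) dB_t.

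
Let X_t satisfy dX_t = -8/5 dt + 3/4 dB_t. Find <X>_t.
<X>_t = 9*t/16

For an Itô process dX_t = a(t) dt + b(t) dB_t, the quadratic variation is <X>_t = int_0^t b(s)^2 ds (the drift term does not contribute). Here b(s) = 3/4, so
  b(s)^2 = 9/16.
Integrating from 0 to t:
  <X>_t = int_0^t (9/16) ds = 9*t/16.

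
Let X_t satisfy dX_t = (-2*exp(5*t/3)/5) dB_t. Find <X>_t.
<X>_t = 6*exp(10*t/3)/125 - 6/125

For an Itô process dX_t = a(t) dt + b(t) dB_t, the quadratic variation is <X>_t = int_0^t b(s)^2 ds (the drift term does not contribute). Here b(s) = -2*exp(5*s/3)/5, so
  b(s)^2 = 4*exp(10*s/3)/25.
Integrating from 0 to t:
  <X>_t = int_0^t (4*exp(10*s/3)/25) ds = 6*exp(10*t/3)/125 - 6/125.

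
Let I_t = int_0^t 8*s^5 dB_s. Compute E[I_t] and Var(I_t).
E[I_t] = 0; Var(I_t) = 64*t^11/11

The Itô integral of a deterministic integrand f(s) has mean 0 because each increment f(s) * (B_{s+ds} - B_s) has mean 0. By the Itô isometry:
  Var( int_0^t f(s) dB_s ) = E[ (int_0^t f(s) dB_s)^2 ] = int_0^t f(s)^2 ds.
Here f(s) = 8*s^5, so f(s)^2 = 64*s^10. Integrate:
  int_0^t (64*s^10) ds = 64*t^11/11.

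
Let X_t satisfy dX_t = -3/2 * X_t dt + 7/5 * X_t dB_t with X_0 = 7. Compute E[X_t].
E[X_t] = 7*exp(-3*t/2)

For GBM dX = mu X dt + sigma X dB with X_0 = x_0, apply Itô to Y = log X: dY = (mu - sigma^2/2) dt + sigma dB, so Y_t = log(x_0) + (mu - sigma^2/2) t + sigma B_t and hence X_t = x_0 * exp((mu - sigma^2/2) t + sigma B_t).
With mu = -3/2, sigma = 7/5, x_0 = 7, this gives:
  X_t = 7 * exp((-62/25) * t + (7/5) * B_t).
Since sigma*B_t ~ Normal(0, sigma^2 t), E[exp(sigma*B_t)] = exp(sigma^2 t / 2); so E[X_t] = x_0 * exp((mu - sigma^2/2) t) * exp(sigma^2 t / 2) = x_0 * exp(mu t) = 7*exp(-3*t/2).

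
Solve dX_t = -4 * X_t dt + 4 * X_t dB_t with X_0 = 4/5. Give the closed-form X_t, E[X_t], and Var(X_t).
X_t = 4/5 * exp((-12) t + (4) B_t); E[X_t] = 4*exp(-4*t)/5; Var(X_t) = 32*sinh(8*t)/25

For GBM dX = mu X dt + sigma X dB with X_0 = x_0, apply Itô to Y = log X: dY = (mu - sigma^2/2) dt + sigma dB, so Y_t = log(x_0) + (mu - sigma^2/2) t + sigma B_t and hence X_t = x_0 * exp((mu - sigma^2/2) t + sigma B_t).
With mu = -4, sigma = 4, x_0 = 4/5, this gives:
  X_t = 4/5 * exp((-12) * t + (4) * B_t).
Since sigma*B_t ~ Normal(0, sigma^2 t), E[exp(sigma*B_t)] = exp(sigma^2 t / 2); so E[X_t] = x_0 * exp((mu - sigma^2/2) t) * exp(sigma^2 t / 2) = x_0 * exp(mu t) = 4*exp(-4*t)/5.
Var(X_t) = E[X_t^2] - (E[X_t])^2 = x_0^2 * exp(2 mu t) * (exp(sigma^2 t) - 1) = 32*sinh(8*t)/25.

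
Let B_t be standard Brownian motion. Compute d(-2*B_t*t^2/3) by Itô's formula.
d(-2*B_t*t^2/3) = (-4*B_t*t/3) dt + (-2*t^2/3) dB_t

Itô's formula for f(t, x): d f(t, B_t) = (f_t + (1/2) f_xx) dt + f_x dB_t. Compute partials of f(t, x) = -2*t^2*x/3:
  f_t(t,x)  = -4*t*x/3
  f_x(t,x)  = -2*t^2/3
  f_xx(t,x) = 0
Assemble drift = f_t + (1/2) f_xx = -4*t*x/3 and diffusion = f_x = -2*t^2/3. Substituting x = B_t:
  d(-2*B_t*t^2/3) = (-4*B_t*t/3) dt + (-2*t^2/3) dB_t.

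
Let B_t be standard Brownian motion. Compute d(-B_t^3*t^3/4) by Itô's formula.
d(-B_t^3*t^3/4) = (3*B_t*t^2*(-B_t^2 - t)/4) dt + (-3*B_t^2*t^3/4) dB_t

Itô's formula for f(t, x): d f(t, B_t) = (f_t + (1/2) f_xx) dt + f_x dB_t. Compute partials of f(t, x) = -t^3*x^3/4:
  f_t(t,x)  = -3*t^2*x^3/4
  f_x(t,x)  = -3*t^3*x^2/4
  f_xx(t,x) = -3*t^3*x/2
Assemble drift = f_t + (1/2) f_xx = 3*t^2*x*(-t - x^2)/4 and diffusion = f_x = -3*t^3*x^2/4. Substituting x = B_t:
  d(-B_t^3*t^3/4) = (3*B_t*t^2*(-B_t^2 - t)/4) dt + (-3*B_t^2*t^3/4) dB_t.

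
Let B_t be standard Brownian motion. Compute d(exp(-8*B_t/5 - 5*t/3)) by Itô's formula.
d(exp(-8*B_t/5 - 5*t/3)) = (-29*exp(-8*B_t/5 - 5*t/3)/75) dt + (-8*exp(-8*B_t/5 - 5*t/3)/5) dB_t

Itô's formula for f(t, x): d f(t, B_t) = (f_t + (1/2) f_xx) dt + f_x dB_t. Compute partials of f(t, x) = exp(-5*t/3 - 8*x/5):
  f_t(t,x)  = -5*exp(-5*t/3 - 8*x/5)/3
  f_x(t,x)  = -8*exp(-5*t/3 - 8*x/5)/5
  f_xx(t,x) = 64*exp(-5*t/3 - 8*x/5)/25
Assemble drift = f_t + (1/2) f_xx = -29*exp(-5*t/3 - 8*x/5)/75 and diffusion = f_x = -8*exp(-5*t/3 - 8*x/5)/5. Substituting x = B_t:
  d(exp(-8*B_t/5 - 5*t/3)) = (-29*exp(-8*B_t/5 - 5*t/3)/75) dt + (-8*exp(-8*B_t/5 - 5*t/3)/5) dB_t.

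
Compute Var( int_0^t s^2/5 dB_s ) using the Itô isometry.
Var = t^5/125

The Itô integral of a deterministic integrand f(s) has mean 0 because each increment f(s) * (B_{s+ds} - B_s) has mean 0. By the Itô isometry:
  Var( int_0^t f(s) dB_s ) = E[ (int_0^t f(s) dB_s)^2 ] = int_0^t f(s)^2 ds.
Here f(s) = s^2/5, so f(s)^2 = s^4/25. Integrate:
  int_0^t (s^4/25) ds = t^5/125.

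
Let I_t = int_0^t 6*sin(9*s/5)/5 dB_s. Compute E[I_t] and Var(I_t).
E[I_t] = 0; Var(I_t) = 18*t/25 - sin(18*t/5)/5

The Itô integral of a deterministic integrand f(s) has mean 0 because each increment f(s) * (B_{s+ds} - B_s) has mean 0. By the Itô isometry:
  Var( int_0^t f(s) dB_s ) = E[ (int_0^t f(s) dB_s)^2 ] = int_0^t f(s)^2 ds.
Here f(s) = 6*sin(9*s/5)/5, so f(s)^2 = 36*sin(9*s/5)^2/25. Integrate:
  int_0^t (36*sin(9*s/5)^2/25) ds = 18*t/25 - sin(18*t/5)/5.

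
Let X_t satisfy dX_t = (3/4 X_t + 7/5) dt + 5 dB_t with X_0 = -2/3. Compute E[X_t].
E[X_t] = 6*exp(3*t/4)/5 - 28/15

Taking expectations and using E[dB_t] = 0, the mean m(t) = E[X_t] satisfies the ODE m'(t) = a m(t) + b with m(0) = x_0. With a = 3/4, b = 7/5, x_0 = -2/3, the solution is
  m(t) = x_0 * exp(a t) + (b/a) * (exp(a t) - 1)
       = (-2/3) * exp((3/4) t) + ((7/5)/(3/4)) * (exp((3/4) t) - 1)
       = 6*exp(3*t/4)/5 - 28/15.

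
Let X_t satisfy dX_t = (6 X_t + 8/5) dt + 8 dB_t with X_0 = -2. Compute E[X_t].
E[X_t] = -26*exp(6*t)/15 - 4/15

Taking expectations and using E[dB_t] = 0, the mean m(t) = E[X_t] satisfies the ODE m'(t) = a m(t) + b with m(0) = x_0. With a = 6, b = 8/5, x_0 = -2, the solution is
  m(t) = x_0 * exp(a t) + (b/a) * (exp(a t) - 1)
       = (-2) * exp(6 t) + ((8/5)/6) * (exp(6 t) - 1)
       = -26*exp(6*t)/15 - 4/15.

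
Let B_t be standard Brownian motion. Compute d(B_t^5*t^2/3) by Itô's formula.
d(B_t^5*t^2/3) = (2*B_t^3*t*(B_t^2 + 5*t)/3) dt + (5*B_t^4*t^2/3) dB_t

Itô's formula for f(t, x): d f(t, B_t) = (f_t + (1/2) f_xx) dt + f_x dB_t. Compute partials of f(t, x) = t^2*x^5/3:
  f_t(t,x)  = 2*t*x^5/3
  f_x(t,x)  = 5*t^2*x^4/3
  f_xx(t,x) = 20*t^2*x^3/3
Assemble drift = f_t + (1/2) f_xx = 2*t*x^3*(5*t + x^2)/3 and diffusion = f_x = 5*t^2*x^4/3. Substituting x = B_t:
  d(B_t^5*t^2/3) = (2*B_t^3*t*(B_t^2 + 5*t)/3) dt + (5*B_t^4*t^2/3) dB_t.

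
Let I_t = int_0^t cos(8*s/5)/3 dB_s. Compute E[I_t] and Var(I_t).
E[I_t] = 0; Var(I_t) = t/18 + 5*sin(8*t/5)*cos(8*t/5)/144

The Itô integral of a deterministic integrand f(s) has mean 0 because each increment f(s) * (B_{s+ds} - B_s) has mean 0. By the Itô isometry:
  Var( int_0^t f(s) dB_s ) = E[ (int_0^t f(s) dB_s)^2 ] = int_0^t f(s)^2 ds.
Here f(s) = cos(8*s/5)/3, so f(s)^2 = cos(8*s/5)^2/9. Integrate:
  int_0^t (cos(8*s/5)^2/9) ds = t/18 + 5*sin(8*t/5)*cos(8*t/5)/144.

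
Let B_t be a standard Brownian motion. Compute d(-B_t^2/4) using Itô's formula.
d(-B_t^2/4) = (-1/4) dt + (-B_t/2) dB_t

Itô's formula for f(B_t) gives d f(B_t) = f'(B_t) dB_t + (1/2) f''(B_t) dt. Compute derivatives of f(x) = -x^2/4:
  f'(x)  = -x/2
  f''(x) = -1/2
Substitute x = B_t and multiply the f'' term by 1/2:
  drift     = (1/2) * (-1/2) evaluated at B_t = -1/4
  diffusion = (-x/2) evaluated at B_t = -B_t/2
Therefore d(-B_t^2/4) = (-1/4) dt + (-B_t/2) dB_t.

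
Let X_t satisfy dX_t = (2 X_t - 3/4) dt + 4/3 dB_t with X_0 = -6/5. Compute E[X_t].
E[X_t] = 3/8 - 63*exp(2*t)/40

Taking expectations and using E[dB_t] = 0, the mean m(t) = E[X_t] satisfies the ODE m'(t) = a m(t) + b with m(0) = x_0. With a = 2, b = -3/4, x_0 = -6/5, the solution is
  m(t) = x_0 * exp(a t) + (b/a) * (exp(a t) - 1)
       = (-6/5) * exp(2 t) + ((-3/4)/2) * (exp(2 t) - 1)
       = 3/8 - 63*exp(2*t)/40.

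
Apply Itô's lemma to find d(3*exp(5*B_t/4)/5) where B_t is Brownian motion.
d(3*exp(5*B_t/4)/5) = (15*exp(5*B_t/4)/32) dt + (3*exp(5*B_t/4)/4) dB_t

Itô's formula for f(B_t) gives d f(B_t) = f'(B_t) dB_t + (1/2) f''(B_t) dt. Compute derivatives of f(x) = 3*exp(5*x/4)/5:
  f'(x)  = 3*exp(5*x/4)/4
  f''(x) = 15*exp(5*x/4)/16
Substitute x = B_t and multiply the f'' term by 1/2:
  drift     = (1/2) * (15*exp(5*x/4)/16) evaluated at B_t = 15*exp(5*B_t/4)/32
  diffusion = (3*exp(5*x/4)/4) evaluated at B_t = 3*exp(5*B_t/4)/4
Therefore d(3*exp(5*B_t/4)/5) = (15*exp(5*B_t/4)/32) dt + (3*exp(5*B_t/4)/4) dB_t.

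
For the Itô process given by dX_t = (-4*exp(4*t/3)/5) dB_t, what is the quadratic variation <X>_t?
<X>_t = 6*exp(8*t/3)/25 - 6/25

For an Itô process dX_t = a(t) dt + b(t) dB_t, the quadratic variation is <X>_t = int_0^t b(s)^2 ds (the drift term does not contribute). Here b(s) = -4*exp(4*s/3)/5, so
  b(s)^2 = 16*exp(8*s/3)/25.
Integrating from 0 to t:
  <X>_t = int_0^t (16*exp(8*s/3)/25) ds = 6*exp(8*t/3)/25 - 6/25.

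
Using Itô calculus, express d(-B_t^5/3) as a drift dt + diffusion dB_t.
d(-B_t^5/3) = (-10*B_t^3/3) dt + (-5*B_t^4/3) dB_t

Itô's formula for f(B_t) gives d f(B_t) = f'(B_t) dB_t + (1/2) f''(B_t) dt. Compute derivatives of f(x) = -x^5/3:
  f'(x)  = -5*x^4/3
  f''(x) = -20*x^3/3
Substitute x = B_t and multiply the f'' term by 1/2:
  drift     = (1/2) * (-20*x^3/3) evaluated at B_t = -10*B_t^3/3
  diffusion = (-5*x^4/3) evaluated at B_t = -5*B_t^4/3
Therefore d(-B_t^5/3) = (-10*B_t^3/3) dt + (-5*B_t^4/3) dB_t.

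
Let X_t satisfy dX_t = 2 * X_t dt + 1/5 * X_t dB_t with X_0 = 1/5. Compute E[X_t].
E[X_t] = exp(2*t)/5

For GBM dX = mu X dt + sigma X dB with X_0 = x_0, apply Itô to Y = log X: dY = (mu - sigma^2/2) dt + sigma dB, so Y_t = log(x_0) + (mu - sigma^2/2) t + sigma B_t and hence X_t = x_0 * exp((mu - sigma^2/2) t + sigma B_t).
With mu = 2, sigma = 1/5, x_0 = 1/5, this gives:
  X_t = 1/5 * exp((99/50) * t + (1/5) * B_t).
Since sigma*B_t ~ Normal(0, sigma^2 t), E[exp(sigma*B_t)] = exp(sigma^2 t / 2); so E[X_t] = x_0 * exp((mu - sigma^2/2) t) * exp(sigma^2 t / 2) = x_0 * exp(mu t) = exp(2*t)/5.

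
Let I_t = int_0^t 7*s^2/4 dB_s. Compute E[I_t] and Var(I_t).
E[I_t] = 0; Var(I_t) = 49*t^5/80

The Itô integral of a deterministic integrand f(s) has mean 0 because each increment f(s) * (B_{s+ds} - B_s) has mean 0. By the Itô isometry:
  Var( int_0^t f(s) dB_s ) = E[ (int_0^t f(s) dB_s)^2 ] = int_0^t f(s)^2 ds.
Here f(s) = 7*s^2/4, so f(s)^2 = 49*s^4/16. Integrate:
  int_0^t (49*s^4/16) ds = 49*t^5/80.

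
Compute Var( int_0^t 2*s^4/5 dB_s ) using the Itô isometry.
Var = 4*t^9/225

The Itô integral of a deterministic integrand f(s) has mean 0 because each increment f(s) * (B_{s+ds} - B_s) has mean 0. By the Itô isometry:
  Var( int_0^t f(s) dB_s ) = E[ (int_0^t f(s) dB_s)^2 ] = int_0^t f(s)^2 ds.
Here f(s) = 2*s^4/5, so f(s)^2 = 4*s^8/25. Integrate:
  int_0^t (4*s^8/25) ds = 4*t^9/225.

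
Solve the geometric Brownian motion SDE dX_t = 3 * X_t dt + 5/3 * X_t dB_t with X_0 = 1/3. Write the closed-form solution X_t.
X_t = 1/3 * exp((29/18) * t + (5/3) * B_t)

For GBM dX = mu X dt + sigma X dB with X_0 = x_0, apply Itô to Y = log X: dY = (mu - sigma^2/2) dt + sigma dB, so Y_t = log(x_0) + (mu - sigma^2/2) t + sigma B_t and hence X_t = x_0 * exp((mu - sigma^2/2) t + sigma B_t).
With mu = 3, sigma = 5/3, x_0 = 1/3, this gives:
  X_t = 1/3 * exp((29/18) * t + (5/3) * B_t).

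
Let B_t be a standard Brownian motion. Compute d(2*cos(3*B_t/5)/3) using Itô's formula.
d(2*cos(3*B_t/5)/3) = (-3*cos(3*B_t/5)/25) dt + (-2*sin(3*B_t/5)/5) dB_t

Itô's formula for f(B_t) gives d f(B_t) = f'(B_t) dB_t + (1/2) f''(B_t) dt. Compute derivatives of f(x) = 2*cos(3*x/5)/3:
  f'(x)  = -2*sin(3*x/5)/5
  f''(x) = -6*cos(3*x/5)/25
Substitute x = B_t and multiply the f'' term by 1/2:
  drift     = (1/2) * (-6*cos(3*x/5)/25) evaluated at B_t = -3*cos(3*B_t/5)/25
  diffusion = (-2*sin(3*x/5)/5) evaluated at B_t = -2*sin(3*B_t/5)/5
Therefore d(2*cos(3*B_t/5)/3) = (-3*cos(3*B_t/5)/25) dt + (-2*sin(3*B_t/5)/5) dB_t.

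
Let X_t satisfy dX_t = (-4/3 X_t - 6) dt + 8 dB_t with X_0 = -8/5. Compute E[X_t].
E[X_t] = -9/2 + 29*exp(-4*t/3)/10

Taking expectations and using E[dB_t] = 0, the mean m(t) = E[X_t] satisfies the ODE m'(t) = a m(t) + b with m(0) = x_0. With a = -4/3, b = -6, x_0 = -8/5, the solution is
  m(t) = x_0 * exp(a t) + (b/a) * (exp(a t) - 1)
       = (-8/5) * exp((-4/3) t) + ((-6)/(-4/3)) * (exp((-4/3) t) - 1)
       = -9/2 + 29*exp(-4*t/3)/10.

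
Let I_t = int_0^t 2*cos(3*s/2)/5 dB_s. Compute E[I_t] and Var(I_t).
E[I_t] = 0; Var(I_t) = 2*t/25 + 2*sin(3*t)/75

The Itô integral of a deterministic integrand f(s) has mean 0 because each increment f(s) * (B_{s+ds} - B_s) has mean 0. By the Itô isometry:
  Var( int_0^t f(s) dB_s ) = E[ (int_0^t f(s) dB_s)^2 ] = int_0^t f(s)^2 ds.
Here f(s) = 2*cos(3*s/2)/5, so f(s)^2 = 4*cos(3*s/2)^2/25. Integrate:
  int_0^t (4*cos(3*s/2)^2/25) ds = 2*t/25 + 2*sin(3*t)/75.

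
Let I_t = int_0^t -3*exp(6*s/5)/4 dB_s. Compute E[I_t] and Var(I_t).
E[I_t] = 0; Var(I_t) = 15*exp(12*t/5)/64 - 15/64

The Itô integral of a deterministic integrand f(s) has mean 0 because each increment f(s) * (B_{s+ds} - B_s) has mean 0. By the Itô isometry:
  Var( int_0^t f(s) dB_s ) = E[ (int_0^t f(s) dB_s)^2 ] = int_0^t f(s)^2 ds.
Here f(s) = -3*exp(6*s/5)/4, so f(s)^2 = 9*exp(12*s/5)/16. Integrate:
  int_0^t (9*exp(12*s/5)/16) ds = 15*exp(12*t/5)/64 - 15/64.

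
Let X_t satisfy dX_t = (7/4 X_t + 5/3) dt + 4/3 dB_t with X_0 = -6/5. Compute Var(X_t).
Var(X_t) = 32*exp(7*t/2)/63 - 32/63

The variance V(t) = Var(X_t) satisfies V'(t) = 2 a V(t) + c^2 with V(0) = 0 (drift coefficient is linear in X, diffusion is constant). With a = 7/4, c = 4/3, the solution is
  V(t) = (c^2 / (2 a)) * (exp(2 a t) - 1)
       = ((4/3)^2 / (2*(7/4))) * (exp((7/2) t) - 1)
       = 32*exp(7*t/2)/63 - 32/63.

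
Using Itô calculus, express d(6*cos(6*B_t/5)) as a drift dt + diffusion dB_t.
d(6*cos(6*B_t/5)) = (-108*cos(6*B_t/5)/25) dt + (-36*sin(6*B_t/5)/5) dB_t

Itô's formula for f(B_t) gives d f(B_t) = f'(B_t) dB_t + (1/2) f''(B_t) dt. Compute derivatives of f(x) = 6*cos(6*x/5):
  f'(x)  = -36*sin(6*x/5)/5
  f''(x) = -216*cos(6*x/5)/25
Substitute x = B_t and multiply the f'' term by 1/2:
  drift     = (1/2) * (-216*cos(6*x/5)/25) evaluated at B_t = -108*cos(6*B_t/5)/25
  diffusion = (-36*sin(6*x/5)/5) evaluated at B_t = -36*sin(6*B_t/5)/5
Therefore d(6*cos(6*B_t/5)) = (-108*cos(6*B_t/5)/25) dt + (-36*sin(6*B_t/5)/5) dB_t.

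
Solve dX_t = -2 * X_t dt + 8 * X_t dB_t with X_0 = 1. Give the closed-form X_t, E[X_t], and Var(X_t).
X_t = 1 * exp((-34) t + (8) B_t); E[X_t] = exp(-2*t); Var(X_t) = (exp(64*t) - 1)*exp(-4*t)

For GBM dX = mu X dt + sigma X dB with X_0 = x_0, apply Itô to Y = log X: dY = (mu - sigma^2/2) dt + sigma dB, so Y_t = log(x_0) + (mu - sigma^2/2) t + sigma B_t and hence X_t = x_0 * exp((mu - sigma^2/2) t + sigma B_t).
With mu = -2, sigma = 8, x_0 = 1, this gives:
  X_t = 1 * exp((-34) * t + (8) * B_t).
Since sigma*B_t ~ Normal(0, sigma^2 t), E[exp(sigma*B_t)] = exp(sigma^2 t / 2); so E[X_t] = x_0 * exp((mu - sigma^2/2) t) * exp(sigma^2 t / 2) = x_0 * exp(mu t) = exp(-2*t).
Var(X_t) = E[X_t^2] - (E[X_t])^2 = x_0^2 * exp(2 mu t) * (exp(sigma^2 t) - 1) = (exp(64*t) - 1)*exp(-4*t).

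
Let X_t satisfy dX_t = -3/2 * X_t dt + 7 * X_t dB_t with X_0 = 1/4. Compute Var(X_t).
Var(X_t) = (exp(49*t) - 1)*exp(-3*t)/16

For GBM dX = mu X dt + sigma X dB with X_0 = x_0, apply Itô to Y = log X: dY = (mu - sigma^2/2) dt + sigma dB, so Y_t = log(x_0) + (mu - sigma^2/2) t + sigma B_t and hence X_t = x_0 * exp((mu - sigma^2/2) t + sigma B_t).
With mu = -3/2, sigma = 7, x_0 = 1/4, this gives:
  X_t = 1/4 * exp((-26) * t + (7) * B_t).
Since sigma*B_t ~ Normal(0, sigma^2 t), E[exp(sigma*B_t)] = exp(sigma^2 t / 2); so E[X_t] = x_0 * exp((mu - sigma^2/2) t) * exp(sigma^2 t / 2) = x_0 * exp(mu t) = exp(-3*t/2)/4.
Var(X_t) = E[X_t^2] - (E[X_t])^2 = x_0^2 * exp(2 mu t) * (exp(sigma^2 t) - 1) = (exp(49*t) - 1)*exp(-3*t)/16.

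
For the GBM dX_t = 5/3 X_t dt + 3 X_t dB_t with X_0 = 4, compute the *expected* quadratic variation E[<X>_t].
E[<X>_t] = 432*exp(37*t/3)/37 - 432/37

<X>_t = int_0^t (3 * X_s)^2 ds. Taking expectation inside the integral: E[<X>_t] = 3^2 * int_0^t E[X_s^2] ds. For GBM, E[X_s^2] = x_0^2 * exp((2 mu + sigma^2) s). Integrating:
  E[<X>_t] = 3^2 * 4^2 * (exp((2*(5/3) + 3^2) t) - 1) / (2*(5/3) + 3^2)
           = 3^2 * 4^2 * (exp((37/3) t) - 1) / (37/3) = 432*exp(37*t/3)/37 - 432/37.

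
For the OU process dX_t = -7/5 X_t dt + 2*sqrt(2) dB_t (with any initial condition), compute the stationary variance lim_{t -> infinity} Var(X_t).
lim Var(X_t) = 20/7

The OU SDE dX = -theta X dt + sigma dB admits the integrating factor exp(theta t): d(exp(theta t) X_t) = sigma exp(theta t) dB_t. Integrating from 0 to t gives X_t = x_0 * exp(-theta t) + sigma * int_0^t exp(-theta (t-s)) dB_s for any initial x_0. The Itô integral has variance (by the Itô isometry) sigma^2 * int_0^t exp(-2 theta (t - s)) ds = sigma^2 * (1 - exp(-2 theta t)) / (2 theta), independent of x_0.
With theta = 7/5, sigma = 2*sqrt(2):
  Var(X_t) = (2*sqrt(2))^2 * (1 - exp(-2*7/5 t)) / (2 * 7/5) = 20/7 - 20*exp(-14*t/5)/7.
As t -> infinity, exp(-2*7/5 t) -> 0, so the stationary variance is sigma^2 / (2 theta) = 20/7.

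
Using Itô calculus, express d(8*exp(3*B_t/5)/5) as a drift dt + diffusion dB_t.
d(8*exp(3*B_t/5)/5) = (36*exp(3*B_t/5)/125) dt + (24*exp(3*B_t/5)/25) dB_t

Itô's formula for f(B_t) gives d f(B_t) = f'(B_t) dB_t + (1/2) f''(B_t) dt. Compute derivatives of f(x) = 8*exp(3*x/5)/5:
  f'(x)  = 24*exp(3*x/5)/25
  f''(x) = 72*exp(3*x/5)/125
Substitute x = B_t and multiply the f'' term by 1/2:
  drift     = (1/2) * (72*exp(3*x/5)/125) evaluated at B_t = 36*exp(3*B_t/5)/125
  diffusion = (24*exp(3*x/5)/25) evaluated at B_t = 24*exp(3*B_t/5)/25
Therefore d(8*exp(3*B_t/5)/5) = (36*exp(3*B_t/5)/125) dt + (24*exp(3*B_t/5)/25) dB_t.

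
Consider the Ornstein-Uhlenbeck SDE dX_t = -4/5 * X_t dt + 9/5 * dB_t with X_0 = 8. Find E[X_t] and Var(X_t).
E[X_t] = 8*exp(-4*t/5); Var(X_t) = 81/40 - 81*exp(-8*t/5)/40

The OU SDE dX = -theta X dt + sigma dB admits the integrating factor exp(theta t): d(exp(theta t) X_t) = sigma exp(theta t) dB_t. Integrating from 0 to t:
  X_t = x_0 * exp(-theta t) + sigma * int_0^t exp(-theta (t-s)) dB_s.
The Itô integral has mean 0 and (by the Itô isometry) variance sigma^2 * int_0^t exp(-2 theta (t - s)) ds = sigma^2 * (1 - exp(-2 theta t)) / (2 theta).
With theta = 4/5, sigma = 9/5, x_0 = 8:
  E[X_t] = 8 * exp(-4/5 t) = 8*exp(-4*t/5)
  Var(X_t) = (9/5)^2 * (1 - exp(-2*4/5 t)) / (2 * 4/5) = 81/40 - 81*exp(-8*t/5)/40.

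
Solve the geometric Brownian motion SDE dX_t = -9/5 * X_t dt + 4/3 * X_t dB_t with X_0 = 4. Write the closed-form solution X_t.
X_t = 4 * exp((-121/45) * t + (4/3) * B_t)

For GBM dX = mu X dt + sigma X dB with X_0 = x_0, apply Itô to Y = log X: dY = (mu - sigma^2/2) dt + sigma dB, so Y_t = log(x_0) + (mu - sigma^2/2) t + sigma B_t and hence X_t = x_0 * exp((mu - sigma^2/2) t + sigma B_t).
With mu = -9/5, sigma = 4/3, x_0 = 4, this gives:
  X_t = 4 * exp((-121/45) * t + (4/3) * B_t).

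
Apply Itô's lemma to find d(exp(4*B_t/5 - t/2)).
d(exp(4*B_t/5 - t/2)) = (-9*exp(4*B_t/5 - t/2)/50) dt + (4*exp(4*B_t/5 - t/2)/5) dB_t

Itô's formula for f(t, x): d f(t, B_t) = (f_t + (1/2) f_xx) dt + f_x dB_t. Compute partials of f(t, x) = exp(-t/2 + 4*x/5):
  f_t(t,x)  = -exp(-t/2 + 4*x/5)/2
  f_x(t,x)  = 4*exp(-t/2 + 4*x/5)/5
  f_xx(t,x) = 16*exp(-t/2 + 4*x/5)/25
Assemble drift = f_t + (1/2) f_xx = -9*exp(-t/2 + 4*x/5)/50 and diffusion = f_x = 4*exp(-t/2 + 4*x/5)/5. Substituting x = B_t:
  d(exp(4*B_t/5 - t/2)) = (-9*exp(4*B_t/5 - t/2)/50) dt + (4*exp(4*B_t/5 - t/2)/5) dB_t.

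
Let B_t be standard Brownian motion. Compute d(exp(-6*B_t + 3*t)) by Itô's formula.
d(exp(-6*B_t + 3*t)) = (21*exp(-6*B_t + 3*t)) dt + (-6*exp(-6*B_t + 3*t)) dB_t

Itô's formula for f(t, x): d f(t, B_t) = (f_t + (1/2) f_xx) dt + f_x dB_t. Compute partials of f(t, x) = exp(3*t - 6*x):
  f_t(t,x)  = 3*exp(3*t - 6*x)
  f_x(t,x)  = -6*exp(3*t - 6*x)
  f_xx(t,x) = 36*exp(3*t - 6*x)
Assemble drift = f_t + (1/2) f_xx = 21*exp(3*t - 6*x) and diffusion = f_x = -6*exp(3*t - 6*x). Substituting x = B_t:
  d(exp(-6*B_t + 3*t)) = (21*exp(-6*B_t + 3*t)) dt + (-6*exp(-6*B_t + 3*t)) dB_t.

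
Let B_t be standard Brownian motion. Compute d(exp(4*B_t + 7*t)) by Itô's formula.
d(exp(4*B_t + 7*t)) = (15*exp(4*B_t + 7*t)) dt + (4*exp(4*B_t + 7*t)) dB_t

Itô's formula for f(t, x): d f(t, B_t) = (f_t + (1/2) f_xx) dt + f_x dB_t. Compute partials of f(t, x) = exp(7*t + 4*x):
  f_t(t,x)  = 7*exp(7*t + 4*x)
  f_x(t,x)  = 4*exp(7*t + 4*x)
  f_xx(t,x) = 16*exp(7*t + 4*x)
Assemble drift = f_t + (1/2) f_xx = 15*exp(7*t + 4*x) and diffusion = f_x = 4*exp(7*t + 4*x). Substituting x = B_t:
  d(exp(4*B_t + 7*t)) = (15*exp(4*B_t + 7*t)) dt + (4*exp(4*B_t + 7*t)) dB_t.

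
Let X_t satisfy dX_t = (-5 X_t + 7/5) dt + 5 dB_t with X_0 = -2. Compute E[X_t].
E[X_t] = 7/25 - 57*exp(-5*t)/25

Taking expectations and using E[dB_t] = 0, the mean m(t) = E[X_t] satisfies the ODE m'(t) = a m(t) + b with m(0) = x_0. With a = -5, b = 7/5, x_0 = -2, the solution is
  m(t) = x_0 * exp(a t) + (b/a) * (exp(a t) - 1)
       = (-2) * exp((-5) t) + ((7/5)/(-5)) * (exp((-5) t) - 1)
       = 7/25 - 57*exp(-5*t)/25.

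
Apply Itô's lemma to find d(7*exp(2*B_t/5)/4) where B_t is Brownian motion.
d(7*exp(2*B_t/5)/4) = (7*exp(2*B_t/5)/50) dt + (7*exp(2*B_t/5)/10) dB_t

Itô's formula for f(B_t) gives d f(B_t) = f'(B_t) dB_t + (1/2) f''(B_t) dt. Compute derivatives of f(x) = 7*exp(2*x/5)/4:
  f'(x)  = 7*exp(2*x/5)/10
  f''(x) = 7*exp(2*x/5)/25
Substitute x = B_t and multiply the f'' term by 1/2:
  drift     = (1/2) * (7*exp(2*x/5)/25) evaluated at B_t = 7*exp(2*B_t/5)/50
  diffusion = (7*exp(2*x/5)/10) evaluated at B_t = 7*exp(2*B_t/5)/10
Therefore d(7*exp(2*B_t/5)/4) = (7*exp(2*B_t/5)/50) dt + (7*exp(2*B_t/5)/10) dB_t.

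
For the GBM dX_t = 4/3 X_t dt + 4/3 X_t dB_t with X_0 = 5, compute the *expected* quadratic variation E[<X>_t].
E[<X>_t] = 10*exp(40*t/9) - 10

<X>_t = int_0^t ((4/3) * X_s)^2 ds. Taking expectation inside the integral: E[<X>_t] = (4/3)^2 * int_0^t E[X_s^2] ds. For GBM, E[X_s^2] = x_0^2 * exp((2 mu + sigma^2) s). Integrating:
  E[<X>_t] = (4/3)^2 * 5^2 * (exp((2*(4/3) + (4/3)^2) t) - 1) / (2*(4/3) + (4/3)^2)
           = (4/3)^2 * 5^2 * (exp((40/9) t) - 1) / (40/9) = 10*exp(40*t/9) - 10.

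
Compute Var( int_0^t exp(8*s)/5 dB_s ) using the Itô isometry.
Var = exp(16*t)/400 - 1/400

The Itô integral of a deterministic integrand f(s) has mean 0 because each increment f(s) * (B_{s+ds} - B_s) has mean 0. By the Itô isometry:
  Var( int_0^t f(s) dB_s ) = E[ (int_0^t f(s) dB_s)^2 ] = int_0^t f(s)^2 ds.
Here f(s) = exp(8*s)/5, so f(s)^2 = exp(16*s)/25. Integrate:
  int_0^t (exp(16*s)/25) ds = exp(16*t)/400 - 1/400.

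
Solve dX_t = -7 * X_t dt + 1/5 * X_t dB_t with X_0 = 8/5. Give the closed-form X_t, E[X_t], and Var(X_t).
X_t = 8/5 * exp((-351/50) t + (1/5) B_t); E[X_t] = 8*exp(-7*t)/5; Var(X_t) = (64*exp(t/25) - 64)*exp(-14*t)/25

For GBM dX = mu X dt + sigma X dB with X_0 = x_0, apply Itô to Y = log X: dY = (mu - sigma^2/2) dt + sigma dB, so Y_t = log(x_0) + (mu - sigma^2/2) t + sigma B_t and hence X_t = x_0 * exp((mu - sigma^2/2) t + sigma B_t).
With mu = -7, sigma = 1/5, x_0 = 8/5, this gives:
  X_t = 8/5 * exp((-351/50) * t + (1/5) * B_t).
Since sigma*B_t ~ Normal(0, sigma^2 t), E[exp(sigma*B_t)] = exp(sigma^2 t / 2); so E[X_t] = x_0 * exp((mu - sigma^2/2) t) * exp(sigma^2 t / 2) = x_0 * exp(mu t) = 8*exp(-7*t)/5.
Var(X_t) = E[X_t^2] - (E[X_t])^2 = x_0^2 * exp(2 mu t) * (exp(sigma^2 t) - 1) = (64*exp(t/25) - 64)*exp(-14*t)/25.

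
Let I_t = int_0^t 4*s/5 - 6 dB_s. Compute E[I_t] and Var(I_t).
E[I_t] = 0; Var(I_t) = 4*t*(4*t^2 - 90*t + 675)/75

The Itô integral of a deterministic integrand f(s) has mean 0 because each increment f(s) * (B_{s+ds} - B_s) has mean 0. By the Itô isometry:
  Var( int_0^t f(s) dB_s ) = E[ (int_0^t f(s) dB_s)^2 ] = int_0^t f(s)^2 ds.
Here f(s) = 4*s/5 - 6, so f(s)^2 = 4*(2*s - 15)^2/25. Integrate:
  int_0^t (4*(2*s - 15)^2/25) ds = 4*t*(4*t^2 - 90*t + 675)/75.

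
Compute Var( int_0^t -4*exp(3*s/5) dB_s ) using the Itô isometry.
Var = 40*exp(6*t/5)/3 - 40/3

The Itô integral of a deterministic integrand f(s) has mean 0 because each increment f(s) * (B_{s+ds} - B_s) has mean 0. By the Itô isometry:
  Var( int_0^t f(s) dB_s ) = E[ (int_0^t f(s) dB_s)^2 ] = int_0^t f(s)^2 ds.
Here f(s) = -4*exp(3*s/5), so f(s)^2 = 16*exp(6*s/5). Integrate:
  int_0^t (16*exp(6*s/5)) ds = 40*exp(6*t/5)/3 - 40/3.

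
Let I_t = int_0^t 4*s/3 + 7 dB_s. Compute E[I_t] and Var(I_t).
E[I_t] = 0; Var(I_t) = t*(16*t^2 + 252*t + 1323)/27

The Itô integral of a deterministic integrand f(s) has mean 0 because each increment f(s) * (B_{s+ds} - B_s) has mean 0. By the Itô isometry:
  Var( int_0^t f(s) dB_s ) = E[ (int_0^t f(s) dB_s)^2 ] = int_0^t f(s)^2 ds.
Here f(s) = 4*s/3 + 7, so f(s)^2 = (4*s + 21)^2/9. Integrate:
  int_0^t ((4*s + 21)^2/9) ds = t*(16*t^2 + 252*t + 1323)/27.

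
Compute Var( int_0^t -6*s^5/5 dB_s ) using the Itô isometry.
Var = 36*t^11/275

The Itô integral of a deterministic integrand f(s) has mean 0 because each increment f(s) * (B_{s+ds} - B_s) has mean 0. By the Itô isometry:
  Var( int_0^t f(s) dB_s ) = E[ (int_0^t f(s) dB_s)^2 ] = int_0^t f(s)^2 ds.
Here f(s) = -6*s^5/5, so f(s)^2 = 36*s^10/25. Integrate:
  int_0^t (36*s^10/25) ds = 36*t^11/275.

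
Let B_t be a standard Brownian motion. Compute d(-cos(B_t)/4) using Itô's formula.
d(-cos(B_t)/4) = (cos(B_t)/8) dt + (sin(B_t)/4) dB_t

Itô's formula for f(B_t) gives d f(B_t) = f'(B_t) dB_t + (1/2) f''(B_t) dt. Compute derivatives of f(x) = -cos(x)/4:
  f'(x)  = sin(x)/4
  f''(x) = cos(x)/4
Substitute x = B_t and multiply the f'' term by 1/2:
  drift     = (1/2) * (cos(x)/4) evaluated at B_t = cos(B_t)/8
  diffusion = (sin(x)/4) evaluated at B_t = sin(B_t)/4
Therefore d(-cos(B_t)/4) = (cos(B_t)/8) dt + (sin(B_t)/4) dB_t.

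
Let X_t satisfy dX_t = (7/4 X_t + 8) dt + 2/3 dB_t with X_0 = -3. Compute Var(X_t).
Var(X_t) = 8*exp(7*t/2)/63 - 8/63

The variance V(t) = Var(X_t) satisfies V'(t) = 2 a V(t) + c^2 with V(0) = 0 (drift coefficient is linear in X, diffusion is constant). With a = 7/4, c = 2/3, the solution is
  V(t) = (c^2 / (2 a)) * (exp(2 a t) - 1)
       = ((2/3)^2 / (2*(7/4))) * (exp((7/2) t) - 1)
       = 8*exp(7*t/2)/63 - 8/63.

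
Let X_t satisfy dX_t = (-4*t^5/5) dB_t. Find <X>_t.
<X>_t = 16*t^11/275

For an Itô process dX_t = a(t) dt + b(t) dB_t, the quadratic variation is <X>_t = int_0^t b(s)^2 ds (the drift term does not contribute). Here b(s) = -4*s^5/5, so
  b(s)^2 = 16*s^10/25.
Integrating from 0 to t:
  <X>_t = int_0^t (16*s^10/25) ds = 16*t^11/275.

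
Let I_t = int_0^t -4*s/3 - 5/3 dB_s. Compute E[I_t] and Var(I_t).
E[I_t] = 0; Var(I_t) = t*(16*t^2 + 60*t + 75)/27

The Itô integral of a deterministic integrand f(s) has mean 0 because each increment f(s) * (B_{s+ds} - B_s) has mean 0. By the Itô isometry:
  Var( int_0^t f(s) dB_s ) = E[ (int_0^t f(s) dB_s)^2 ] = int_0^t f(s)^2 ds.
Here f(s) = -4*s/3 - 5/3, so f(s)^2 = (4*s + 5)^2/9. Integrate:
  int_0^t ((4*s + 5)^2/9) ds = t*(16*t^2 + 60*t + 75)/27.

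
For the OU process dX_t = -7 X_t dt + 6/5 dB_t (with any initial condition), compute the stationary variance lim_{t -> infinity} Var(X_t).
lim Var(X_t) = 18/175

The OU SDE dX = -theta X dt + sigma dB admits the integrating factor exp(theta t): d(exp(theta t) X_t) = sigma exp(theta t) dB_t. Integrating from 0 to t gives X_t = x_0 * exp(-theta t) + sigma * int_0^t exp(-theta (t-s)) dB_s for any initial x_0. The Itô integral has variance (by the Itô isometry) sigma^2 * int_0^t exp(-2 theta (t - s)) ds = sigma^2 * (1 - exp(-2 theta t)) / (2 theta), independent of x_0.
With theta = 7, sigma = 6/5:
  Var(X_t) = (6/5)^2 * (1 - exp(-2*7 t)) / (2 * 7) = 18/175 - 18*exp(-14*t)/175.
As t -> infinity, exp(-2*7 t) -> 0, so the stationary variance is sigma^2 / (2 theta) = 18/175.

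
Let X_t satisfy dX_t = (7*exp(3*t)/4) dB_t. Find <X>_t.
<X>_t = 49*exp(6*t)/96 - 49/96

For an Itô process dX_t = a(t) dt + b(t) dB_t, the quadratic variation is <X>_t = int_0^t b(s)^2 ds (the drift term does not contribute). Here b(s) = 7*exp(3*s)/4, so
  b(s)^2 = 49*exp(6*s)/16.
Integrating from 0 to t:
  <X>_t = int_0^t (49*exp(6*s)/16) ds = 49*exp(6*t)/96 - 49/96.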